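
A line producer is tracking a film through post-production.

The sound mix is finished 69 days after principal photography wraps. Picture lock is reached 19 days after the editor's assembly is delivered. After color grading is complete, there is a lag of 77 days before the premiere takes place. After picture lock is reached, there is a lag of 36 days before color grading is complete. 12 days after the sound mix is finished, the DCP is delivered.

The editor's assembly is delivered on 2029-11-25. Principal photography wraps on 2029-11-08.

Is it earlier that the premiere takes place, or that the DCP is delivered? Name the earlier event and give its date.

The DCP is delivered — 2030-01-28

The editor's assembly is delivered: Nov 25, 2029.
Picture lock is reached: Nov 25, 2029 + 19 days = Dec 14, 2029.
Color grading is complete: Dec 14, 2029 + 36 days = Jan 19, 2030.
The premiere takes place: Jan 19, 2030 + 77 days = Apr 6, 2030.
Principal photography wraps: Nov 8, 2029.
The sound mix is finished: Nov 8, 2029 + 69 days = Jan 16, 2030.
The DCP is delivered: Jan 16, 2030 + 12 days = Jan 28, 2030.
Comparing: the premiere takes place on Apr 6, 2030 vs the DCP is delivered on Jan 28, 2030. Earlier: the DCP is delivered.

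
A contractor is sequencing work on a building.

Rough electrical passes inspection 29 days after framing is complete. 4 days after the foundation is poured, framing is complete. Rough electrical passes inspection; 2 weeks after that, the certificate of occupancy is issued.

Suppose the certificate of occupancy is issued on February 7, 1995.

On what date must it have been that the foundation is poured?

The certificate of occupancy is issued: Feb 7, 1995.
Rough electrical passes inspection: Feb 7, 1995 − 2 weeks = Jan 24, 1995.
Framing is complete: Jan 24, 1995 − 29 days = Dec 26, 1994.
The foundation is poured: Dec 26, 1994 − 4 days = Dec 22, 1994.

December 22, 1994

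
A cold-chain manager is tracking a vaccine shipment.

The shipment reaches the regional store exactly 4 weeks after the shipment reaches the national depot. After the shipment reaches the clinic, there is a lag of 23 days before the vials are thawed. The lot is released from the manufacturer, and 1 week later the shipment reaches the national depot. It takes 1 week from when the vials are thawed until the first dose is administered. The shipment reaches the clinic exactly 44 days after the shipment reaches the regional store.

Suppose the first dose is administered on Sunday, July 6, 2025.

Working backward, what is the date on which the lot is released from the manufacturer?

The first dose is administered: Jul 6, 2025.
The vials are thawed: Jul 6, 2025 − 1 week = Jun 29, 2025.
The shipment reaches the clinic: Jun 29, 2025 − 23 days = Jun 6, 2025.
The shipment reaches the regional store: Jun 6, 2025 − 44 days = Apr 23, 2025.
The shipment reaches the national depot: Apr 23, 2025 − 4 weeks = Mar 26, 2025.
The lot is released from the manufacturer: Mar 26, 2025 − 1 week = Mar 19, 2025.

Wednesday, March 19, 2025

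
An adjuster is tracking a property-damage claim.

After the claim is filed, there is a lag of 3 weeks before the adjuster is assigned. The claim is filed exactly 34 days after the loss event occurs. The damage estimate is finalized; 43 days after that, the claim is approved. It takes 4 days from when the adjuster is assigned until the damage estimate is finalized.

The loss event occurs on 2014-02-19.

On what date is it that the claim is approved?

2014-06-01

The loss event occurs: Feb 19, 2014.
The claim is filed: Feb 19, 2014 + 34 days = Mar 25, 2014.
The adjuster is assigned: Mar 25, 2014 + 3 weeks = Apr 15, 2014.
The damage estimate is finalized: Apr 15, 2014 + 4 days = Apr 19, 2014.
The claim is approved: Apr 19, 2014 + 43 days = Jun 1, 2014.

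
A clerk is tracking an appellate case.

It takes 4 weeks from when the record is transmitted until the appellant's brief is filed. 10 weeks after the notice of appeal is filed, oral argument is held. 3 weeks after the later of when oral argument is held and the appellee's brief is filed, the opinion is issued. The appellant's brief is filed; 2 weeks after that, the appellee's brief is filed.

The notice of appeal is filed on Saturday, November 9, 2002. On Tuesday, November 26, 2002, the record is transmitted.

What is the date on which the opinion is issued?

Saturday, February 8, 2003

The notice of appeal is filed: Nov 9, 2002.
Oral argument is held: Nov 9, 2002 + 10 weeks = Jan 18, 2003.
The record is transmitted: Nov 26, 2002.
The appellant's brief is filed: Nov 26, 2002 + 4 weeks = Dec 24, 2002.
The appellee's brief is filed: Dec 24, 2002 + 2 weeks = Jan 7, 2003.
Both prerequisites met — oral argument is held (Jan 18, 2003), the appellee's brief is filed (Jan 7, 2003); the later is Jan 18, 2003.
The opinion is issued: Jan 18, 2003 + 3 weeks = Feb 8, 2003.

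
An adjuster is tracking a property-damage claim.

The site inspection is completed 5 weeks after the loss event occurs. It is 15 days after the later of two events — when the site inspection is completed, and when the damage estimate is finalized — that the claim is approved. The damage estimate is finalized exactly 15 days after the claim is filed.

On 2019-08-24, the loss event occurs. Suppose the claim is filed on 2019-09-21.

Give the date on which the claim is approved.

2019-10-21

The loss event occurs: Aug 24, 2019.
The site inspection is completed: Aug 24, 2019 + 5 weeks = Sep 28, 2019.
The claim is filed: Sep 21, 2019.
The damage estimate is finalized: Sep 21, 2019 + 15 days = Oct 6, 2019.
Both prerequisites met — the site inspection is completed (Sep 28, 2019), the damage estimate is finalized (Oct 6, 2019); the later is Oct 6, 2019.
The claim is approved: Oct 6, 2019 + 15 days = Oct 21, 2019.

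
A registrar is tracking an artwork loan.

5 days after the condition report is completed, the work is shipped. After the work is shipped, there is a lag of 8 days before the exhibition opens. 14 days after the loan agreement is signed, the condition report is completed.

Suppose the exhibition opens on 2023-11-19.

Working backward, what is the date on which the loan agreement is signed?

2023-10-23

The exhibition opens: Nov 19, 2023.
The work is shipped: Nov 19, 2023 − 8 days = Nov 11, 2023.
The condition report is completed: Nov 11, 2023 − 5 days = Nov 6, 2023.
The loan agreement is signed: Nov 6, 2023 − 14 days = Oct 23, 2023.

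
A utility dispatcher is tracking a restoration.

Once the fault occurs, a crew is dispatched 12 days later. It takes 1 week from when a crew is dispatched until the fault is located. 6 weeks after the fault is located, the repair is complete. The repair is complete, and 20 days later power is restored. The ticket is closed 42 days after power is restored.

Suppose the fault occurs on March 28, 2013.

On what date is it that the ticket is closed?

The fault occurs: Mar 28, 2013.
A crew is dispatched: Mar 28, 2013 + 12 days = Apr 9, 2013.
The fault is located: Apr 9, 2013 + 1 week = Apr 16, 2013.
The repair is complete: Apr 16, 2013 + 6 weeks = May 28, 2013.
Power is restored: May 28, 2013 + 20 days = Jun 17, 2013.
The ticket is closed: Jun 17, 2013 + 42 days = Jul 29, 2013.

July 29, 2013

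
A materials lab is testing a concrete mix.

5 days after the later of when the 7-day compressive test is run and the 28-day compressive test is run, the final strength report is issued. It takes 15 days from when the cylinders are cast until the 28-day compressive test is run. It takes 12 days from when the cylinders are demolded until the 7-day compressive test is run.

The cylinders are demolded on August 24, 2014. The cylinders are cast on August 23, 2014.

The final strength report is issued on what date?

The cylinders are demolded: Aug 24, 2014.
The 7-day compressive test is run: Aug 24, 2014 + 12 days = Sep 5, 2014.
The cylinders are cast: Aug 23, 2014.
The 28-day compressive test is run: Aug 23, 2014 + 15 days = Sep 7, 2014.
Both prerequisites met — the 7-day compressive test is run (Sep 5, 2014), the 28-day compressive test is run (Sep 7, 2014); the later is Sep 7, 2014.
The final strength report is issued: Sep 7, 2014 + 5 days = Sep 12, 2014.

September 12, 2014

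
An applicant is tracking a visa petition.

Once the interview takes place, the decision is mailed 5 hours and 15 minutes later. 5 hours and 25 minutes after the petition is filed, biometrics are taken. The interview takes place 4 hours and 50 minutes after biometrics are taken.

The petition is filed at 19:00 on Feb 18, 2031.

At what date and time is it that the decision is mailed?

The petition is filed: 19:00 Feb 18, 2031.
Biometrics are taken: 19:00 Feb 18, 2031 + 5h25m = 00:25 Feb 19, 2031.
The interview takes place: 00:25 Feb 19, 2031 + 4h50m = 05:15 Feb 19, 2031.
The decision is mailed: 05:15 Feb 19, 2031 + 5h15m = 10:30 Feb 19, 2031.

10:30 on Feb 19, 2031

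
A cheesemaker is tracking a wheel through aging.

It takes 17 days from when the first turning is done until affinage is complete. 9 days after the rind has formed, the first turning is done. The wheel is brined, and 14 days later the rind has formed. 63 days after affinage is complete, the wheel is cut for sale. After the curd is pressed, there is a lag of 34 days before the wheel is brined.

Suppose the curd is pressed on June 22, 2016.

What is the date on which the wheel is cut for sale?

November 6, 2016

The curd is pressed: Jun 22, 2016.
The wheel is brined: Jun 22, 2016 + 34 days = Jul 26, 2016.
The rind has formed: Jul 26, 2016 + 14 days = Aug 9, 2016.
The first turning is done: Aug 9, 2016 + 9 days = Aug 18, 2016.
Affinage is complete: Aug 18, 2016 + 17 days = Sep 4, 2016.
The wheel is cut for sale: Sep 4, 2016 + 63 days = Nov 6, 2016.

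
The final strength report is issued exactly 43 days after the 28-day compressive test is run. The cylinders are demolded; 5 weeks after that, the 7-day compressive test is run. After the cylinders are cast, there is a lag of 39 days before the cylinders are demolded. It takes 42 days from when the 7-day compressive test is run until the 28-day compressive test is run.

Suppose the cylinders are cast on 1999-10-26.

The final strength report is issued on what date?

The cylinders are cast: Oct 26, 1999.
The cylinders are demolded: Oct 26, 1999 + 39 days = Dec 4, 1999.
The 7-day compressive test is run: Dec 4, 1999 + 5 weeks = Jan 8, 2000.
The 28-day compressive test is run: Jan 8, 2000 + 42 days = Feb 19, 2000.
The final strength report is issued: Feb 19, 2000 + 43 days = Apr 2, 2000.

2000-04-02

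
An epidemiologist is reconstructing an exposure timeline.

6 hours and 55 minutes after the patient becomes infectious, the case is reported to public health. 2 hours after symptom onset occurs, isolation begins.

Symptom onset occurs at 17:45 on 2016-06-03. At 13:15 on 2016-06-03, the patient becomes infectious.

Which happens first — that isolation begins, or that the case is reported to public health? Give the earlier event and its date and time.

Isolation begins — 19:45 on 2016-06-03

Symptom onset occurs: 17:45 Jun 3, 2016.
Isolation begins: 17:45 Jun 3, 2016 + 2h = 19:45 Jun 3, 2016.
The patient becomes infectious: 13:15 Jun 3, 2016.
The case is reported to public health: 13:15 Jun 3, 2016 + 6h55m = 20:10 Jun 3, 2016.
Comparing: isolation begins at 19:45 Jun 3, 2016 vs the case is reported to public health at 20:10 Jun 3, 2016. Earlier: isolation begins.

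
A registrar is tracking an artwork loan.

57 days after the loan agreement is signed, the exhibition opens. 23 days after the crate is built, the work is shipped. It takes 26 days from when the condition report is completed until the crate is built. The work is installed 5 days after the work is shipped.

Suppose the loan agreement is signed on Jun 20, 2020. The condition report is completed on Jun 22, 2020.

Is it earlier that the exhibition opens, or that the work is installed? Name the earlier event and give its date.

The loan agreement is signed: Jun 20, 2020.
The exhibition opens: Jun 20, 2020 + 57 days = Aug 16, 2020.
The condition report is completed: Jun 22, 2020.
The crate is built: Jun 22, 2020 + 26 days = Jul 18, 2020.
The work is shipped: Jul 18, 2020 + 23 days = Aug 10, 2020.
The work is installed: Aug 10, 2020 + 5 days = Aug 15, 2020.
Comparing: the exhibition opens on Aug 16, 2020 vs the work is installed on Aug 15, 2020. Earlier: the work is installed.

The work is installed — Aug 15, 2020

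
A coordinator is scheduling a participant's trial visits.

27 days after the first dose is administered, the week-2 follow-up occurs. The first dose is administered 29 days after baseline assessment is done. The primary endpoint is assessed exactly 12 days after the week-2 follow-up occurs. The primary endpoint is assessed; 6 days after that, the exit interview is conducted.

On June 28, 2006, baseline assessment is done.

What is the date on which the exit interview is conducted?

September 10, 2006

Baseline assessment is done: Jun 28, 2006.
The first dose is administered: Jun 28, 2006 + 29 days = Jul 27, 2006.
The week-2 follow-up occurs: Jul 27, 2006 + 27 days = Aug 23, 2006.
The primary endpoint is assessed: Aug 23, 2006 + 12 days = Sep 4, 2006.
The exit interview is conducted: Sep 4, 2006 + 6 days = Sep 10, 2006.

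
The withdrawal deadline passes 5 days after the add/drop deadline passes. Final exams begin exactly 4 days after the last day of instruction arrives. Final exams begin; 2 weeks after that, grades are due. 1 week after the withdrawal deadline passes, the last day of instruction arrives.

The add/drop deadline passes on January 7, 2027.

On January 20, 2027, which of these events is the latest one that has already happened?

The add/drop deadline passes: Jan 7, 2027.
The withdrawal deadline passes: Jan 7, 2027 + 5 days = Jan 12, 2027.
The last day of instruction arrives: Jan 12, 2027 + 1 week = Jan 19, 2027.
Final exams begin: Jan 19, 2027 + 4 days = Jan 23, 2027.
Grades are due: Jan 23, 2027 + 2 weeks = Feb 6, 2027.
Jan 20, 2027 falls between when the last day of instruction arrives (Jan 19, 2027) and when final exams begin (Jan 23, 2027).

The last day of instruction arrives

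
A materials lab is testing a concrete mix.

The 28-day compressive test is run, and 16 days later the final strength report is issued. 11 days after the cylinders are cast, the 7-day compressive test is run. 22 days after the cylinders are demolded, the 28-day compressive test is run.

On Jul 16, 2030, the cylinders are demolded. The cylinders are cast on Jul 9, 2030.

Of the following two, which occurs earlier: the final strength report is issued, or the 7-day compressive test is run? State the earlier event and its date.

The cylinders are demolded: Jul 16, 2030.
The 28-day compressive test is run: Jul 16, 2030 + 22 days = Aug 7, 2030.
The final strength report is issued: Aug 7, 2030 + 16 days = Aug 23, 2030.
The cylinders are cast: Jul 9, 2030.
The 7-day compressive test is run: Jul 9, 2030 + 11 days = Jul 20, 2030.
Comparing: the final strength report is issued on Aug 23, 2030 vs the 7-day compressive test is run on Jul 20, 2030. Earlier: the 7-day compressive test is run.

The 7-day compressive test is run — Jul 20, 2030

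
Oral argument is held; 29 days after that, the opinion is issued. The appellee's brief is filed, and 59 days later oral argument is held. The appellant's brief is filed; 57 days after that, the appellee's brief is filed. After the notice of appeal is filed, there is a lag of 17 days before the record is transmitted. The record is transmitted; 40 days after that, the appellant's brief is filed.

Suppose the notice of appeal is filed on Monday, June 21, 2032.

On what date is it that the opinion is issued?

Sunday, January 9, 2033

The notice of appeal is filed: Jun 21, 2032.
The record is transmitted: Jun 21, 2032 + 17 days = Jul 8, 2032.
The appellant's brief is filed: Jul 8, 2032 + 40 days = Aug 17, 2032.
The appellee's brief is filed: Aug 17, 2032 + 57 days = Oct 13, 2032.
Oral argument is held: Oct 13, 2032 + 59 days = Dec 11, 2032.
The opinion is issued: Dec 11, 2032 + 29 days = Jan 9, 2033.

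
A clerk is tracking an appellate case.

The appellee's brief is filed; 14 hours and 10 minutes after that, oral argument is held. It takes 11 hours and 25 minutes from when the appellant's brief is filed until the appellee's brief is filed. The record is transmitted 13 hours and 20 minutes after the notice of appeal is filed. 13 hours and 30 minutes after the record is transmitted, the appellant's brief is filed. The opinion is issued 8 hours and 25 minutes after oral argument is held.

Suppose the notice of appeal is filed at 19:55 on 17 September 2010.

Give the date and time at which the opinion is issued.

08:45 on 20 September 2010

The notice of appeal is filed: 19:55 Sep 17, 2010.
The record is transmitted: 19:55 Sep 17, 2010 + 13h20m = 09:15 Sep 18, 2010.
The appellant's brief is filed: 09:15 Sep 18, 2010 + 13h30m = 22:45 Sep 18, 2010.
The appellee's brief is filed: 22:45 Sep 18, 2010 + 11h25m = 10:10 Sep 19, 2010.
Oral argument is held: 10:10 Sep 19, 2010 + 14h10m = 00:20 Sep 20, 2010.
The opinion is issued: 00:20 Sep 20, 2010 + 8h25m = 08:45 Sep 20, 2010.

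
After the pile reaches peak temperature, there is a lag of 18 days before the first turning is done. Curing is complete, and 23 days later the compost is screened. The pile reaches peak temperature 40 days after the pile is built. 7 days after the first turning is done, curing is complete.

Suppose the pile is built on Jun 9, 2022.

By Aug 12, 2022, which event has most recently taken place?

The first turning is done

The pile is built: Jun 9, 2022.
The pile reaches peak temperature: Jun 9, 2022 + 40 days = Jul 19, 2022.
The first turning is done: Jul 19, 2022 + 18 days = Aug 6, 2022.
Curing is complete: Aug 6, 2022 + 7 days = Aug 13, 2022.
The compost is screened: Aug 13, 2022 + 23 days = Sep 5, 2022.
Aug 12, 2022 falls between when the first turning is done (Aug 6, 2022) and when curing is complete (Aug 13, 2022).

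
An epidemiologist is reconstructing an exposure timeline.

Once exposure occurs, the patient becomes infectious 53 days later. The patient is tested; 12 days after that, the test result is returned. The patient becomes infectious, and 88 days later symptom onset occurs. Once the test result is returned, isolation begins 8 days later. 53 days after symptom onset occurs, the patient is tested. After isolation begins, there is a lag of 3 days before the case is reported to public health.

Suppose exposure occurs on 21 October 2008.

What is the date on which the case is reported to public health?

Exposure occurs: Oct 21, 2008.
The patient becomes infectious: Oct 21, 2008 + 53 days = Dec 13, 2008.
Symptom onset occurs: Dec 13, 2008 + 88 days = Mar 11, 2009.
The patient is tested: Mar 11, 2009 + 53 days = May 3, 2009.
The test result is returned: May 3, 2009 + 12 days = May 15, 2009.
Isolation begins: May 15, 2009 + 8 days = May 23, 2009.
The case is reported to public health: May 23, 2009 + 3 days = May 26, 2009.

26 May 2009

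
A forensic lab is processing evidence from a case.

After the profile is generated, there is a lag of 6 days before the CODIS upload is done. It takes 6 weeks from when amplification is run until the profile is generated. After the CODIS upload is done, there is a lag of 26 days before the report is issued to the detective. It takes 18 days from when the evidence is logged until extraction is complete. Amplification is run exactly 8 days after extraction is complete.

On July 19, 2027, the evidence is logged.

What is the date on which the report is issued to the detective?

The evidence is logged: Jul 19, 2027.
Extraction is complete: Jul 19, 2027 + 18 days = Aug 6, 2027.
Amplification is run: Aug 6, 2027 + 8 days = Aug 14, 2027.
The profile is generated: Aug 14, 2027 + 6 weeks = Sep 25, 2027.
The CODIS upload is done: Sep 25, 2027 + 6 days = Oct 1, 2027.
The report is issued to the detective: Oct 1, 2027 + 26 days = Oct 27, 2027.

October 27, 2027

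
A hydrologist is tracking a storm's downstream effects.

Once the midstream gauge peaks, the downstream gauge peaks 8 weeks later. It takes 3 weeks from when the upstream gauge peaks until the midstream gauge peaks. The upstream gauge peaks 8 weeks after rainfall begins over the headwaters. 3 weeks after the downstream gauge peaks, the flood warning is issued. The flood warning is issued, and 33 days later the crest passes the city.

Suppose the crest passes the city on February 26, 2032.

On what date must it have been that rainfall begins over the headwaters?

The crest passes the city: Feb 26, 2032.
The flood warning is issued: Feb 26, 2032 − 33 days = Jan 24, 2032.
The downstream gauge peaks: Jan 24, 2032 − 3 weeks = Jan 3, 2032.
The midstream gauge peaks: Jan 3, 2032 − 8 weeks = Nov 8, 2031.
The upstream gauge peaks: Nov 8, 2031 − 3 weeks = Oct 18, 2031.
Rainfall begins over the headwaters: Oct 18, 2031 − 8 weeks = Aug 23, 2031.

August 23, 2031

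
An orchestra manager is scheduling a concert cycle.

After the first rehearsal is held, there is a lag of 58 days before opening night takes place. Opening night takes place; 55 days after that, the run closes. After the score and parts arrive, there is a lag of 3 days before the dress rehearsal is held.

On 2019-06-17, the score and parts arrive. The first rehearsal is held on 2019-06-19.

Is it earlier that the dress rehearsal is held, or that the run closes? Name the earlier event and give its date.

The score and parts arrive: Jun 17, 2019.
The dress rehearsal is held: Jun 17, 2019 + 3 days = Jun 20, 2019.
The first rehearsal is held: Jun 19, 2019.
Opening night takes place: Jun 19, 2019 + 58 days = Aug 16, 2019.
The run closes: Aug 16, 2019 + 55 days = Oct 10, 2019.
Comparing: the dress rehearsal is held on Jun 20, 2019 vs the run closes on Oct 10, 2019. Earlier: the dress rehearsal is held.

The dress rehearsal is held — 2019-06-20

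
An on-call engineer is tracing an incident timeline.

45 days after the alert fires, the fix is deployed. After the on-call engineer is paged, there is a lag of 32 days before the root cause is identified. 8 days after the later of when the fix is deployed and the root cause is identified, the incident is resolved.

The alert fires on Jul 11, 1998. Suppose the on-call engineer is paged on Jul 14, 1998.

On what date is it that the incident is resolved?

The alert fires: Jul 11, 1998.
The fix is deployed: Jul 11, 1998 + 45 days = Aug 25, 1998.
The on-call engineer is paged: Jul 14, 1998.
The root cause is identified: Jul 14, 1998 + 32 days = Aug 15, 1998.
Both prerequisites met — the fix is deployed (Aug 25, 1998), the root cause is identified (Aug 15, 1998); the later is Aug 25, 1998.
The incident is resolved: Aug 25, 1998 + 8 days = Sep 2, 1998.

Sep 2, 1998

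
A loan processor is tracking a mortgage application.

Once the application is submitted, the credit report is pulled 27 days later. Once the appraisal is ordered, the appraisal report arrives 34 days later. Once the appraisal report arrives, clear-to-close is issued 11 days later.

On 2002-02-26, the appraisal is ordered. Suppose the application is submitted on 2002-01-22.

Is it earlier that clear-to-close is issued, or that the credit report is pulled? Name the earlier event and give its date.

The credit report is pulled — 2002-02-18

The appraisal is ordered: Feb 26, 2002.
The appraisal report arrives: Feb 26, 2002 + 34 days = Apr 1, 2002.
Clear-to-close is issued: Apr 1, 2002 + 11 days = Apr 12, 2002.
The application is submitted: Jan 22, 2002.
The credit report is pulled: Jan 22, 2002 + 27 days = Feb 18, 2002.
Comparing: clear-to-close is issued on Apr 12, 2002 vs the credit report is pulled on Feb 18, 2002. Earlier: the credit report is pulled.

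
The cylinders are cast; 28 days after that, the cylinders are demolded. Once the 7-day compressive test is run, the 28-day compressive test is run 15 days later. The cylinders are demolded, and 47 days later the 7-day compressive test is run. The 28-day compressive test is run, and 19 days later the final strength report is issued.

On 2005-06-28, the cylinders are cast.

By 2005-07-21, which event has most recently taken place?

The cylinders are cast: Jun 28, 2005.
The cylinders are demolded: Jun 28, 2005 + 28 days = Jul 26, 2005.
The 7-day compressive test is run: Jul 26, 2005 + 47 days = Sep 11, 2005.
The 28-day compressive test is run: Sep 11, 2005 + 15 days = Sep 26, 2005.
The final strength report is issued: Sep 26, 2005 + 19 days = Oct 15, 2005.
Jul 21, 2005 falls between when the cylinders are cast (Jun 28, 2005) and when the cylinders are demolded (Jul 26, 2005).

The cylinders are cast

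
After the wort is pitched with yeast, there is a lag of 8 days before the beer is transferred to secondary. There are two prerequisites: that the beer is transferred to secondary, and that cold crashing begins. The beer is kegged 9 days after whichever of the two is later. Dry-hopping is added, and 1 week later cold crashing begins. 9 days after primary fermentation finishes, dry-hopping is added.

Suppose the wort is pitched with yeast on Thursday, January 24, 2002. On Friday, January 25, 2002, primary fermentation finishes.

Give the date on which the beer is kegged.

The wort is pitched with yeast: Jan 24, 2002.
The beer is transferred to secondary: Jan 24, 2002 + 8 days = Feb 1, 2002.
Primary fermentation finishes: Jan 25, 2002.
Dry-hopping is added: Jan 25, 2002 + 9 days = Feb 3, 2002.
Cold crashing begins: Feb 3, 2002 + 1 week = Feb 10, 2002.
Both prerequisites met — the beer is transferred to secondary (Feb 1, 2002), cold crashing begins (Feb 10, 2002); the later is Feb 10, 2002.
The beer is kegged: Feb 10, 2002 + 9 days = Feb 19, 2002.

Tuesday, February 19, 2002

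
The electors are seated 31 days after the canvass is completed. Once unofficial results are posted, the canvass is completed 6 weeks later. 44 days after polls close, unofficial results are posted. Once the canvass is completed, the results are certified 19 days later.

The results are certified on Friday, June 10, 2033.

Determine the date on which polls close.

Friday, February 25, 2033

The results are certified: Jun 10, 2033.
The canvass is completed: Jun 10, 2033 − 19 days = May 22, 2033.
Unofficial results are posted: May 22, 2033 − 6 weeks = Apr 10, 2033.
Polls close: Apr 10, 2033 − 44 days = Feb 25, 2033.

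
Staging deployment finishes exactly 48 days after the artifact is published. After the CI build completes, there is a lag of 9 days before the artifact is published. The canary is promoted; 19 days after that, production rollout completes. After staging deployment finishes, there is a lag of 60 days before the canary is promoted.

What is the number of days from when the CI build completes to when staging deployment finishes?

57 days

Causal path: the CI build completes → the artifact is published → staging deployment finishes.
Total delay along the path: 9 + 48 = 57 days.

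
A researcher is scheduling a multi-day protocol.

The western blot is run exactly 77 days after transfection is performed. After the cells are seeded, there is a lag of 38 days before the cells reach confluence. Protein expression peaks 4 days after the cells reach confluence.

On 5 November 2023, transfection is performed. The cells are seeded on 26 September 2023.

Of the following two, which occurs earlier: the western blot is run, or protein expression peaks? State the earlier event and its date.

Transfection is performed: Nov 5, 2023.
The western blot is run: Nov 5, 2023 + 77 days = Jan 21, 2024.
The cells are seeded: Sep 26, 2023.
The cells reach confluence: Sep 26, 2023 + 38 days = Nov 3, 2023.
Protein expression peaks: Nov 3, 2023 + 4 days = Nov 7, 2023.
Comparing: the western blot is run on Jan 21, 2024 vs protein expression peaks on Nov 7, 2023. Earlier: protein expression peaks.

Protein expression peaks — 7 November 2023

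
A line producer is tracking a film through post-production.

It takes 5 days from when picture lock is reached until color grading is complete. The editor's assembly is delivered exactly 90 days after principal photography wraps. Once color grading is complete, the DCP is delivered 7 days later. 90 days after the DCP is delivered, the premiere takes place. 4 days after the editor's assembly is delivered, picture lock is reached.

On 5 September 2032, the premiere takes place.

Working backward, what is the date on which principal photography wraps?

22 February 2032

The premiere takes place: Sep 5, 2032.
The DCP is delivered: Sep 5, 2032 − 90 days = Jun 7, 2032.
Color grading is complete: Jun 7, 2032 − 7 days = May 31, 2032.
Picture lock is reached: May 31, 2032 − 5 days = May 26, 2032.
The editor's assembly is delivered: May 26, 2032 − 4 days = May 22, 2032.
Principal photography wraps: May 22, 2032 − 90 days = Feb 22, 2032.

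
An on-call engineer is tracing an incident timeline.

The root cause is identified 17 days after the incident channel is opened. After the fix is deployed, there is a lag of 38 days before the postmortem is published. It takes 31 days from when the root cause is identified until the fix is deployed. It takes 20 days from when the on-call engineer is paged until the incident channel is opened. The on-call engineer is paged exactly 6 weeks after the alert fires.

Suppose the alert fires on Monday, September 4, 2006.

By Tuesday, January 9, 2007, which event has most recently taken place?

The fix is deployed

The alert fires: Sep 4, 2006.
The on-call engineer is paged: Sep 4, 2006 + 6 weeks = Oct 16, 2006.
The incident channel is opened: Oct 16, 2006 + 20 days = Nov 5, 2006.
The root cause is identified: Nov 5, 2006 + 17 days = Nov 22, 2006.
The fix is deployed: Nov 22, 2006 + 31 days = Dec 23, 2006.
The postmortem is published: Dec 23, 2006 + 38 days = Jan 30, 2007.
Jan 9, 2007 falls between when the fix is deployed (Dec 23, 2006) and when the postmortem is published (Jan 30, 2007).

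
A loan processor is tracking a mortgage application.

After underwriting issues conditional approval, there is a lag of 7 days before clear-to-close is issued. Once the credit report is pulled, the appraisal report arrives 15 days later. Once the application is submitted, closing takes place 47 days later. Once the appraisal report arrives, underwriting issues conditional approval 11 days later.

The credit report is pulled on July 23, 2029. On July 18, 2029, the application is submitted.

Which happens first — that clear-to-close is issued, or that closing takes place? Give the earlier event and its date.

The credit report is pulled: Jul 23, 2029.
The appraisal report arrives: Jul 23, 2029 + 15 days = Aug 7, 2029.
Underwriting issues conditional approval: Aug 7, 2029 + 11 days = Aug 18, 2029.
Clear-to-close is issued: Aug 18, 2029 + 7 days = Aug 25, 2029.
The application is submitted: Jul 18, 2029.
Closing takes place: Jul 18, 2029 + 47 days = Sep 3, 2029.
Comparing: clear-to-close is issued on Aug 25, 2029 vs closing takes place on Sep 3, 2029. Earlier: clear-to-close is issued.

Clear-to-close is issued — August 25, 2029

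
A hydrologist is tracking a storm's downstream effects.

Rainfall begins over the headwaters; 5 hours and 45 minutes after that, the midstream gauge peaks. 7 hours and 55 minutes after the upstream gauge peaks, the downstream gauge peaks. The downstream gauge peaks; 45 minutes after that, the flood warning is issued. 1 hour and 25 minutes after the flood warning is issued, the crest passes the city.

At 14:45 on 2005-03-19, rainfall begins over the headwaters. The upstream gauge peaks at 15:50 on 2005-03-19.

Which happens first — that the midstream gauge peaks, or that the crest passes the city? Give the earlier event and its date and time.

The midstream gauge peaks — 20:30 on 2005-03-19

Rainfall begins over the headwaters: 14:45 Mar 19, 2005.
The midstream gauge peaks: 14:45 Mar 19, 2005 + 5h45m = 20:30 Mar 19, 2005.
The upstream gauge peaks: 15:50 Mar 19, 2005.
The downstream gauge peaks: 15:50 Mar 19, 2005 + 7h55m = 23:45 Mar 19, 2005.
The flood warning is issued: 23:45 Mar 19, 2005 + 45m = 00:30 Mar 20, 2005.
The crest passes the city: 00:30 Mar 20, 2005 + 1h25m = 01:55 Mar 20, 2005.
Comparing: the midstream gauge peaks at 20:30 Mar 19, 2005 vs the crest passes the city at 01:55 Mar 20, 2005. Earlier: the midstream gauge peaks.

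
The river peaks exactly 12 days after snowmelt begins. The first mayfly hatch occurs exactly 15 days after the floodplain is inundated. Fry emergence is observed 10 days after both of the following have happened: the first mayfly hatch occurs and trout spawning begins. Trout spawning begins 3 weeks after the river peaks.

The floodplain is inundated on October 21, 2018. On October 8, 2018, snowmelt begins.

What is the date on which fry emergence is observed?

November 20, 2018

The floodplain is inundated: Oct 21, 2018.
The first mayfly hatch occurs: Oct 21, 2018 + 15 days = Nov 5, 2018.
Snowmelt begins: Oct 8, 2018.
The river peaks: Oct 8, 2018 + 12 days = Oct 20, 2018.
Trout spawning begins: Oct 20, 2018 + 3 weeks = Nov 10, 2018.
Both prerequisites met — the first mayfly hatch occurs (Nov 5, 2018), trout spawning begins (Nov 10, 2018); the later is Nov 10, 2018.
Fry emergence is observed: Nov 10, 2018 + 10 days = Nov 20, 2018.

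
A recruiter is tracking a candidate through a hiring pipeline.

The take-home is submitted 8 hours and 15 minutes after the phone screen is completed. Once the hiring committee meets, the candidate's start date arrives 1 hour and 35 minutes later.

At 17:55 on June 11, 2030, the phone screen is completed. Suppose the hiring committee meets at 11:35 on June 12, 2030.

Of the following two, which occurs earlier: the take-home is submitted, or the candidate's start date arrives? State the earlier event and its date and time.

The phone screen is completed: 17:55 Jun 11, 2030.
The take-home is submitted: 17:55 Jun 11, 2030 + 8h15m = 02:10 Jun 12, 2030.
The hiring committee meets: 11:35 Jun 12, 2030.
The candidate's start date arrives: 11:35 Jun 12, 2030 + 1h35m = 13:10 Jun 12, 2030.
Comparing: the take-home is submitted at 02:10 Jun 12, 2030 vs the candidate's start date arrives at 13:10 Jun 12, 2030. Earlier: the take-home is submitted.

The take-home is submitted — 02:10 on June 12, 2030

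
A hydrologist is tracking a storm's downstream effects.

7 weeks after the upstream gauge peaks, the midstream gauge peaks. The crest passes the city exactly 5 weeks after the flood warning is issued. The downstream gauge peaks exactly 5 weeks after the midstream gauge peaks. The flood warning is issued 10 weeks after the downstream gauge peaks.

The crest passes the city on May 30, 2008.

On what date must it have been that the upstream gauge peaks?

The crest passes the city: May 30, 2008.
The flood warning is issued: May 30, 2008 − 5 weeks = Apr 25, 2008.
The downstream gauge peaks: Apr 25, 2008 − 10 weeks = Feb 15, 2008.
The midstream gauge peaks: Feb 15, 2008 − 5 weeks = Jan 11, 2008.
The upstream gauge peaks: Jan 11, 2008 − 7 weeks = Nov 23, 2007.

Nov 23, 2007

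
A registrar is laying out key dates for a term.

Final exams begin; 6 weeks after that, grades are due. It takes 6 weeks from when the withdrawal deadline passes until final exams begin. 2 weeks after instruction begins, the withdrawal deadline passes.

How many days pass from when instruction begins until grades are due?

Causal path: instruction begins → the withdrawal deadline passes → final exams begin → grades are due.
Total delay along the path: 2 + 6 + 6 weeks = 14 weeks = 98 days.

98 days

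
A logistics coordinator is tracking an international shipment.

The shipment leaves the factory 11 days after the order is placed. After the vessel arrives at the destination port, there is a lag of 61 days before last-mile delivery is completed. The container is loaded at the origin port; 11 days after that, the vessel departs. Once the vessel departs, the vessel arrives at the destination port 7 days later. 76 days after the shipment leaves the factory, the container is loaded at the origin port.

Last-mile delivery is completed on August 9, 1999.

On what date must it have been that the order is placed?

February 24, 1999

Last-mile delivery is completed: Aug 9, 1999.
The vessel arrives at the destination port: Aug 9, 1999 − 61 days = Jun 9, 1999.
The vessel departs: Jun 9, 1999 − 7 days = Jun 2, 1999.
The container is loaded at the origin port: Jun 2, 1999 − 11 days = May 22, 1999.
The shipment leaves the factory: May 22, 1999 − 76 days = Mar 7, 1999.
The order is placed: Mar 7, 1999 − 11 days = Feb 24, 1999.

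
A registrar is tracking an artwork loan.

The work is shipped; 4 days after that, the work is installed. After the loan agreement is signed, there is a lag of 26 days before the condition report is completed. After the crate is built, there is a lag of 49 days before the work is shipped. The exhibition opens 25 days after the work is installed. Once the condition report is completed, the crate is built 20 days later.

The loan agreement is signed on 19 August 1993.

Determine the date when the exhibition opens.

The loan agreement is signed: Aug 19, 1993.
The condition report is completed: Aug 19, 1993 + 26 days = Sep 14, 1993.
The crate is built: Sep 14, 1993 + 20 days = Oct 4, 1993.
The work is shipped: Oct 4, 1993 + 49 days = Nov 22, 1993.
The work is installed: Nov 22, 1993 + 4 days = Nov 26, 1993.
The exhibition opens: Nov 26, 1993 + 25 days = Dec 21, 1993.

21 December 1993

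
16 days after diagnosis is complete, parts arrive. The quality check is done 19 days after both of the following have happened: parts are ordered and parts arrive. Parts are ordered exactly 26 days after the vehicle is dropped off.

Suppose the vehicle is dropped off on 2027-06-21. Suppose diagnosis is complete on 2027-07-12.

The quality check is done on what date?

The vehicle is dropped off: Jun 21, 2027.
Parts are ordered: Jun 21, 2027 + 26 days = Jul 17, 2027.
Diagnosis is complete: Jul 12, 2027.
Parts arrive: Jul 12, 2027 + 16 days = Jul 28, 2027.
Both prerequisites met — parts are ordered (Jul 17, 2027), parts arrive (Jul 28, 2027); the later is Jul 28, 2027.
The quality check is done: Jul 28, 2027 + 19 days = Aug 16, 2027.

2027-08-16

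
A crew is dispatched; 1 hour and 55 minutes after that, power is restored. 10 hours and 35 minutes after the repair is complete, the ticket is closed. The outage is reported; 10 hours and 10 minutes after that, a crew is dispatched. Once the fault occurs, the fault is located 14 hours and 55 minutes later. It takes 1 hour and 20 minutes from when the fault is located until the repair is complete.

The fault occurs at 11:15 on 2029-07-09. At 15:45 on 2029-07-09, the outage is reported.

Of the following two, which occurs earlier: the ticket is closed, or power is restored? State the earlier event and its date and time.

Power is restored — 03:50 on 2029-07-10

The fault occurs: 11:15 Jul 9, 2029.
The fault is located: 11:15 Jul 9, 2029 + 14h55m = 02:10 Jul 10, 2029.
The repair is complete: 02:10 Jul 10, 2029 + 1h20m = 03:30 Jul 10, 2029.
The ticket is closed: 03:30 Jul 10, 2029 + 10h35m = 14:05 Jul 10, 2029.
The outage is reported: 15:45 Jul 9, 2029.
A crew is dispatched: 15:45 Jul 9, 2029 + 10h10m = 01:55 Jul 10, 2029.
Power is restored: 01:55 Jul 10, 2029 + 1h55m = 03:50 Jul 10, 2029.
Comparing: the ticket is closed at 14:05 Jul 10, 2029 vs power is restored at 03:50 Jul 10, 2029. Earlier: power is restored.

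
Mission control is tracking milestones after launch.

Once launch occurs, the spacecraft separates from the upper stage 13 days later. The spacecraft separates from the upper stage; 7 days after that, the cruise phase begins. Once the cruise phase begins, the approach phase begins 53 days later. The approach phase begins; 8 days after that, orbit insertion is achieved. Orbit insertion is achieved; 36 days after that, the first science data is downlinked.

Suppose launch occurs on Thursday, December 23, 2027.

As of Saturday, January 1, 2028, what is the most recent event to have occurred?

Launch occurs

Launch occurs: Dec 23, 2027.
The spacecraft separates from the upper stage: Dec 23, 2027 + 13 days = Jan 5, 2028.
The cruise phase begins: Jan 5, 2028 + 7 days = Jan 12, 2028.
The approach phase begins: Jan 12, 2028 + 53 days = Mar 5, 2028.
Orbit insertion is achieved: Mar 5, 2028 + 8 days = Mar 13, 2028.
The first science data is downlinked: Mar 13, 2028 + 36 days = Apr 18, 2028.
Jan 1, 2028 falls between when launch occurs (Dec 23, 2027) and when the spacecraft separates from the upper stage (Jan 5, 2028).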